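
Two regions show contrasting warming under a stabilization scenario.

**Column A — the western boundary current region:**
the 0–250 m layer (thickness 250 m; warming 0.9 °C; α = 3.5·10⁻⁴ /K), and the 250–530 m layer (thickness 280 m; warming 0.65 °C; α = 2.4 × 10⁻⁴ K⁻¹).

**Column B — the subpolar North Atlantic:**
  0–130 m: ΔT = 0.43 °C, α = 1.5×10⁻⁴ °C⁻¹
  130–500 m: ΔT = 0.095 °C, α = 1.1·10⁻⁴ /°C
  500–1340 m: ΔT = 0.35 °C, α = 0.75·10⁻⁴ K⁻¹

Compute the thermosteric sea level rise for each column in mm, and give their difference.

A 0–250 m: 3.5×10⁻⁴ × 250 × 0.9 = 0.07875 m
A 250–530 m: 0.65 × 280 × 2.4×10⁻⁴ = 0.04368 m
A total: 0.12243 m
B Layer 1: 1.5×10⁻⁴ × 0.43 × 130 = 0.008385 m
B Layer 2: 1.1×10⁻⁴ × 0.095 × 370 = 0.0038665 m
B Layer 3: 0.75×10⁻⁴ × 0.35 × 840 = 0.02205 m
B total: 0.0343015 m
Difference: 0.12243 − 0.0343015 = 0.0881285 m

Δh_A ≈ 120 mm, Δh_B ≈ 34 mm; difference ≈ 88 mm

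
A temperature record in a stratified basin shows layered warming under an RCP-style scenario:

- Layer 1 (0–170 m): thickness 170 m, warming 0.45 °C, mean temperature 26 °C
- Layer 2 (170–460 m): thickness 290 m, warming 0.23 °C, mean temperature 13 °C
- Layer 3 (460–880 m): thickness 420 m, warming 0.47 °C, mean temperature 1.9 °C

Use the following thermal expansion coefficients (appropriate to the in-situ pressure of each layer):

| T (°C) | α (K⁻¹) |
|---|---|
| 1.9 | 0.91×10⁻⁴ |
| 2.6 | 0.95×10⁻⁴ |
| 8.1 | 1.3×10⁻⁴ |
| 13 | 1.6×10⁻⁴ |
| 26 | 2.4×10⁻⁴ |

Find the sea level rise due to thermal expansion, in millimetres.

Layer 1 at 26 °C → α = 2.4×10⁻⁴ K⁻¹
Layer 2 at 13 °C → α = 1.6×10⁻⁴ K⁻¹
Layer 3 at 1.9 °C → α = 0.91×10⁻⁴ K⁻¹
170 × 0.45 × 2.4×10⁻⁴ = 0.01836 m
290 × 0.23 × 1.6×10⁻⁴ = 0.010672 m
460–880 m: 420 × 0.91×10⁻⁴ × 0.47 = 0.0179634 m
Δh = 0.01836 + 0.010672 + 0.0179634 = 0.0469954 m ≈ 47.0 mm

47.0 mm of thermosteric rise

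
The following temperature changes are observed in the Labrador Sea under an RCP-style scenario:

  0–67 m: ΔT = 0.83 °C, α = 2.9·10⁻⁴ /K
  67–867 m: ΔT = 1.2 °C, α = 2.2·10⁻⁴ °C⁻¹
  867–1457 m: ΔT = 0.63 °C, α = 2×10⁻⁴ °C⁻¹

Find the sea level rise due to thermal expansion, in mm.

300 mm

0–67 m: 2.9×10⁻⁴ × 67 × 0.83 = 0.0161269 m
67–867 m: 1.2 × 800 × 2.2×10⁻⁴ = 0.21120 m
2×10⁻⁴ × 590 × 0.63 = 0.07434 m
Δh = 0.0161269 + 0.21120 + 0.07434 = 0.3016669 m ≈ 300 mm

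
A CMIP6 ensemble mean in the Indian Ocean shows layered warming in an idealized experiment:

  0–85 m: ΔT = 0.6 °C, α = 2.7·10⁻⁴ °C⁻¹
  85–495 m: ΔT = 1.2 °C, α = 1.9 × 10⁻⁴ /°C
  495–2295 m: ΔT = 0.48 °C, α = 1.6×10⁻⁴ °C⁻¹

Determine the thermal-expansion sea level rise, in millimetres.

Δh = 250 mm

0–85 m: 0.6 × 2.7×10⁻⁴ × 85 = 0.01377 m
410 × 1.2 × 1.9×10⁻⁴ = 0.09348 m
495–2295 m: 1.6×10⁻⁴ × 0.48 × 1800 = 0.13824 m
Δh = 0.01377 + 0.09348 + 0.13824 = 0.24549 m ≈ 250 mm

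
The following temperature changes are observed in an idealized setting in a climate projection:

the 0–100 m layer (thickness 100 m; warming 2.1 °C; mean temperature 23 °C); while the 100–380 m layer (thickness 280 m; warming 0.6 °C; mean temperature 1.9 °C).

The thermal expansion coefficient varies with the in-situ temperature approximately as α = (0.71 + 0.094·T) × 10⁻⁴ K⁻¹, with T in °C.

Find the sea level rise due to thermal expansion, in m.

Δh = 0.0752 m

Layer 1: α = (0.71 + 0.094×23)×10⁻⁴ = 2.872×10⁻⁴ K⁻¹
Layer 2: α = (0.71 + 0.094×1.9)×10⁻⁴ = 0.8886×10⁻⁴ K⁻¹
Layer 1: 2.1 × 100 × 2.872×10⁻⁴ = 0.060312 m
Layer 2: 280 × 0.6 × 0.8886×10⁻⁴ = 0.01492848 m
Δh = 0.060312 + 0.01492848 = 0.07524048 m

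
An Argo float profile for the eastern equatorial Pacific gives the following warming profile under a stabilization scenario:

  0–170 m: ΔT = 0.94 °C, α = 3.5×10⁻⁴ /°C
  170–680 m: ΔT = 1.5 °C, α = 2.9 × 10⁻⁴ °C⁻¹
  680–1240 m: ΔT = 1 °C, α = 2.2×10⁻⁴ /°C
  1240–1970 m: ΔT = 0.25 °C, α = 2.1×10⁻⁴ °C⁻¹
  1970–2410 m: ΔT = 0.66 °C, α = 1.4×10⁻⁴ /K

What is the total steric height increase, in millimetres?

0–170 m: 3.5×10⁻⁴ × 0.94 × 170 = 0.05593 m
170–680 m: 1.5 × 510 × 2.9×10⁻⁴ = 0.22185 m
Layer 3: 560 × 1 × 2.2×10⁻⁴ = 0.12320 m
1240–1970 m: 0.25 × 730 × 2.1×10⁻⁴ = 0.038325 m
1970–2410 m: 440 × 1.4×10⁻⁴ × 0.66 = 0.040656 m
Δh = 0.05593 + 0.22185 + 0.12320 + 0.038325 + 0.040656 = 0.479961 m

480 mm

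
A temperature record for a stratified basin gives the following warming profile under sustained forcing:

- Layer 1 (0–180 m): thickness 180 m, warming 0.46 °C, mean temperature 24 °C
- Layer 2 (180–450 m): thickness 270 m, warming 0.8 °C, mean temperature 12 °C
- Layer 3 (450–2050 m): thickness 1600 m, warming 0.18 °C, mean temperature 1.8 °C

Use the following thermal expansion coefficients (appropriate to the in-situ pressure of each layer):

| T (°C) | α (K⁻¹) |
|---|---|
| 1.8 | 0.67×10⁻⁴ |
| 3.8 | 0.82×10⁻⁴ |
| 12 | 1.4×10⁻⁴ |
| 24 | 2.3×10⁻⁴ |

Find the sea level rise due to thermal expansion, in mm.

68.6 mm

Layer 1 at 24 °C → α = 2.3×10⁻⁴ K⁻¹
Layer 2 at 12 °C → α = 1.4×10⁻⁴ K⁻¹
Layer 3 at 1.8 °C → α = 0.67×10⁻⁴ K⁻¹
180 × 0.46 × 2.3×10⁻⁴ = 0.019044 m
Layer 2: 270 × 1.4×10⁻⁴ × 0.8 = 0.03024 m
1600 × 0.67×10⁻⁴ × 0.18 = 0.019296 m
Δh = 0.019044 + 0.03024 + 0.019296 = 0.06858 m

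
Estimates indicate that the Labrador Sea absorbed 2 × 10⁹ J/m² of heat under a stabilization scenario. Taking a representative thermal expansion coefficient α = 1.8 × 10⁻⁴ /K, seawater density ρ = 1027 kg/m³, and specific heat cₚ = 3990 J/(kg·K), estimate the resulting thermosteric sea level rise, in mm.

Δh = αQ/(ρcₚ) = 1.8×10⁻⁴ × 2×10⁹ / (1027 × 3990) ≈ 0.087854 m

88 mm of thermosteric rise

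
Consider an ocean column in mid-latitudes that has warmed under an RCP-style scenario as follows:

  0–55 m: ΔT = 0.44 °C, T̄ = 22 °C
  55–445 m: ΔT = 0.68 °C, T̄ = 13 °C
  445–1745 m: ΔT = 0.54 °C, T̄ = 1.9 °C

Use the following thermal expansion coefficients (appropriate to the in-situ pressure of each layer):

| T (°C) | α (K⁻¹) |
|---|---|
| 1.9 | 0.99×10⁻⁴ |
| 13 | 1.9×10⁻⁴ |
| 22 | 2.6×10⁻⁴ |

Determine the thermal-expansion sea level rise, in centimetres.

Δh = 12.6 cm

Layer 1 at 22 °C → α = 2.6×10⁻⁴ K⁻¹
Layer 2 at 13 °C → α = 1.9×10⁻⁴ K⁻¹
Layer 3 at 1.9 °C → α = 0.99×10⁻⁴ K⁻¹
55 × 0.44 × 2.6×10⁻⁴ = 0.006292 m
Layer 2: 1.9×10⁻⁴ × 0.68 × 390 = 0.050388 m
445–1745 m: 0.54 × 0.99×10⁻⁴ × 1300 = 0.069498 m
Δh = 0.006292 + 0.050388 + 0.069498 = 0.126178 m ≈ 12.6 cm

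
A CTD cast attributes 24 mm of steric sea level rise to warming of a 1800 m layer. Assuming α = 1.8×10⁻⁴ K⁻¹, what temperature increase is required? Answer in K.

ΔT = Δh/(αH) = 0.024 / (1.8×10⁻⁴ × 1800) ≈ 0.07407 K

ΔT ≈ 0.0741 K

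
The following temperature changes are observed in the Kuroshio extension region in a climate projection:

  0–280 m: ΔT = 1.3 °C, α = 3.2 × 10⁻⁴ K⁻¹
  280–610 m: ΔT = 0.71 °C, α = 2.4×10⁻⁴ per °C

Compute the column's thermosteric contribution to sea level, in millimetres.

0–280 m: 280 × 1.3 × 3.2×10⁻⁴ = 0.11648 m
Layer 2: 2.4×10⁻⁴ × 330 × 0.71 = 0.056232 m
Δh = 0.11648 + 0.056232 = 0.172712 m ≈ 173 mm

Δh ≈ 173 mm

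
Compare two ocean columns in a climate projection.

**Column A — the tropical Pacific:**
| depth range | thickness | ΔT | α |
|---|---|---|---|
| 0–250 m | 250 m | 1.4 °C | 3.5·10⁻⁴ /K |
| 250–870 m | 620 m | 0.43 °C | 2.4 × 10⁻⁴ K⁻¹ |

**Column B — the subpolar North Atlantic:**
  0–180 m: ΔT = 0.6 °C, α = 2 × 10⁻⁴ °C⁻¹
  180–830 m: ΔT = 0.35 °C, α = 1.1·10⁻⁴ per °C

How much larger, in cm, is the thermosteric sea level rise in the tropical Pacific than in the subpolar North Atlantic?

A Layer 1: 3.5×10⁻⁴ × 1.4 × 250 = 0.12250 m
A 250–870 m: 0.43 × 2.4×10⁻⁴ × 620 = 0.063984 m
A total: 0.186484 m
B 2×10⁻⁴ × 180 × 0.6 = 0.02160 m
B 180–830 m: 1.1×10⁻⁴ × 0.35 × 650 = 0.025025 m
B total: 0.046625 m
Difference: 0.186484 − 0.046625 = 0.139859 m

14 cm larger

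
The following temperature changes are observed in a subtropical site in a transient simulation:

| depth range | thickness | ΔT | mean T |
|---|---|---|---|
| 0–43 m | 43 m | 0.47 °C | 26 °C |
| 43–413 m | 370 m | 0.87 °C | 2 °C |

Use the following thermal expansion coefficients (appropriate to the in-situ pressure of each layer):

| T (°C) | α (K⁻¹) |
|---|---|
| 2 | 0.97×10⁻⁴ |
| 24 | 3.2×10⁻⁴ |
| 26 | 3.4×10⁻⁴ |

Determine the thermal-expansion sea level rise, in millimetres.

Layer 1 at 26 °C → α = 3.4×10⁻⁴ K⁻¹
Layer 2 at 2 °C → α = 0.97×10⁻⁴ K⁻¹
3.4×10⁻⁴ × 43 × 0.47 = 0.0068714 m
43–413 m: 0.97×10⁻⁴ × 0.87 × 370 = 0.0312243 m
Δh = 0.0068714 + 0.0312243 = 0.0380957 m

38 mm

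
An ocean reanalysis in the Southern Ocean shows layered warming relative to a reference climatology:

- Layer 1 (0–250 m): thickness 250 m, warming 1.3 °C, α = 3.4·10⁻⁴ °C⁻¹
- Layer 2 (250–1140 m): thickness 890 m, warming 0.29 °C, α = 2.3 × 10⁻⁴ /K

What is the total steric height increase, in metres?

Layer 1: 250 × 1.3 × 3.4×10⁻⁴ = 0.11050 m
2.3×10⁻⁴ × 0.29 × 890 = 0.059363 m
Δh = 0.11050 + 0.059363 = 0.169863 m

about 0.170 m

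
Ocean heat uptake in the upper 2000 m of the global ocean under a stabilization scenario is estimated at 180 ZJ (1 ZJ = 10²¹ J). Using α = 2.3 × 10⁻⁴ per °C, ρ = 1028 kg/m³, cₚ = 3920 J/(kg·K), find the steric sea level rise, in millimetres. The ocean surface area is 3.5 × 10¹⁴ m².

Per unit area: Q = 180×10²¹ / (3.5×10¹⁴) ≈ 5.143×10⁸ J/m²
Δh = αQ/(ρcₚ) = 2.3×10⁻⁴ × 5.143×10⁸ / (1028 × 3920) ≈ 0.029354 m

29 mm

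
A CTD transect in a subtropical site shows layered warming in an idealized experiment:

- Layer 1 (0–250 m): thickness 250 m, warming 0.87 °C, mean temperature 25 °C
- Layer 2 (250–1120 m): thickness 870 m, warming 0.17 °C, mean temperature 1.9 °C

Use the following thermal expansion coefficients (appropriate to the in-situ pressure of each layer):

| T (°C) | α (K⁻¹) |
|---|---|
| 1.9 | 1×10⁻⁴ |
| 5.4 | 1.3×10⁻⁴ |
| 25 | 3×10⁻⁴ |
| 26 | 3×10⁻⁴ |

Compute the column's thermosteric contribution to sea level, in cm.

Layer 1 at 25 °C → α = 3×10⁻⁴ K⁻¹
Layer 2 at 1.9 °C → α = 1×10⁻⁴ K⁻¹
0.87 × 250 × 3×10⁻⁴ = 0.06525 m
250–1120 m: 1×10⁻⁴ × 870 × 0.17 = 0.01479 m
Δh = 0.06525 + 0.01479 = 0.08004 m

about 8.00 cm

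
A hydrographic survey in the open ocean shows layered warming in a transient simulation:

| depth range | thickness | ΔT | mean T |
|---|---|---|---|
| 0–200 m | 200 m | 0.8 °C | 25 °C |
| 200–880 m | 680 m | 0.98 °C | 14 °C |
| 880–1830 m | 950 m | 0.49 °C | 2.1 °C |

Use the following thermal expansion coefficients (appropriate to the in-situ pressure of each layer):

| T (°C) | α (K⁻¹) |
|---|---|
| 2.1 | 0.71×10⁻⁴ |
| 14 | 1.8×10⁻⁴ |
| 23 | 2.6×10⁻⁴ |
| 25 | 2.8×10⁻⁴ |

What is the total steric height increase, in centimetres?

Layer 1 at 25 °C → α = 2.8×10⁻⁴ K⁻¹
Layer 2 at 14 °C → α = 1.8×10⁻⁴ K⁻¹
Layer 3 at 2.1 °C → α = 0.71×10⁻⁴ K⁻¹
0.8 × 200 × 2.8×10⁻⁴ = 0.04480 m
Layer 2: 0.98 × 1.8×10⁻⁴ × 680 = 0.119952 m
0.49 × 950 × 0.71×10⁻⁴ = 0.0330505 m
Δh = 0.04480 + 0.119952 + 0.0330505 = 0.1978025 m

Δh ≈ 20 cm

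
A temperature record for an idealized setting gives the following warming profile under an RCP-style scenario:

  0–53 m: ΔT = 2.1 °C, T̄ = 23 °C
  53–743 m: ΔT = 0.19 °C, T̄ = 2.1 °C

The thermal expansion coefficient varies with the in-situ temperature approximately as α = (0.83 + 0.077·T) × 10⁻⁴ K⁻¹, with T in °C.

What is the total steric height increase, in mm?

Δh = 42.0 mm

Layer 1: α = (0.83 + 0.077×23)×10⁻⁴ = 2.601×10⁻⁴ K⁻¹
Layer 2: α = (0.83 + 0.077×2.1)×10⁻⁴ = 0.9917×10⁻⁴ K⁻¹
0–53 m: 53 × 2.601×10⁻⁴ × 2.1 = 0.02894913 m
Layer 2: 690 × 0.9917×10⁻⁴ × 0.19 = 0.013001187 m
Δh = 0.02894913 + 0.013001187 = 0.041950317 m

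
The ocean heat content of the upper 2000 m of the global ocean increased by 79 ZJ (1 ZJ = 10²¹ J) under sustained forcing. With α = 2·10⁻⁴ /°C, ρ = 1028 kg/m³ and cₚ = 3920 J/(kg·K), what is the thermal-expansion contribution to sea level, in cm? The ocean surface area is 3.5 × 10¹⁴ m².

1.12 cm of thermosteric rise

Per unit area: Q = 79×10²¹ / (3.5×10¹⁴) ≈ 2.257×10⁸ J/m²
Δh = αQ/(ρcₚ) = 2×10⁻⁴ × 2.257×10⁸ / (1028 × 3920) ≈ 0.011202 m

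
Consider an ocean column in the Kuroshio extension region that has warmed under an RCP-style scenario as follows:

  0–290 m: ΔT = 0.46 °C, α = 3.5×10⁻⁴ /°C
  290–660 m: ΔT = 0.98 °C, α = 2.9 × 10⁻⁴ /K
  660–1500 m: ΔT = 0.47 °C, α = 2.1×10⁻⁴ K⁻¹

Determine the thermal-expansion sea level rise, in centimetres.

23.5 cm of thermosteric rise

0.46 × 290 × 3.5×10⁻⁴ = 0.04669 m
290–660 m: 0.98 × 370 × 2.9×10⁻⁴ = 0.105154 m
660–1500 m: 840 × 2.1×10⁻⁴ × 0.47 = 0.082908 m
Δh = 0.04669 + 0.105154 + 0.082908 = 0.234752 m ≈ 23.5 cm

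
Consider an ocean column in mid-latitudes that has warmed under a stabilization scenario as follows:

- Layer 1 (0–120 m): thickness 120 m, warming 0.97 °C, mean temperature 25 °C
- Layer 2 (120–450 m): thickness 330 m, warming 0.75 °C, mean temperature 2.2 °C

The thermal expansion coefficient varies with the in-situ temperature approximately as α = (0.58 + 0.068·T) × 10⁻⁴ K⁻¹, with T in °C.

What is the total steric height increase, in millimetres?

Δh = 45 mm

Layer 1: α = (0.58 + 0.068×25)×10⁻⁴ = 2.28×10⁻⁴ K⁻¹
Layer 2: α = (0.58 + 0.068×2.2)×10⁻⁴ = 0.7296×10⁻⁴ K⁻¹
0–120 m: 2.28×10⁻⁴ × 120 × 0.97 = 0.0265392 m
120–450 m: 0.7296×10⁻⁴ × 0.75 × 330 = 0.0180576 m
Δh = 0.0265392 + 0.0180576 = 0.0445968 m ≈ 45 mm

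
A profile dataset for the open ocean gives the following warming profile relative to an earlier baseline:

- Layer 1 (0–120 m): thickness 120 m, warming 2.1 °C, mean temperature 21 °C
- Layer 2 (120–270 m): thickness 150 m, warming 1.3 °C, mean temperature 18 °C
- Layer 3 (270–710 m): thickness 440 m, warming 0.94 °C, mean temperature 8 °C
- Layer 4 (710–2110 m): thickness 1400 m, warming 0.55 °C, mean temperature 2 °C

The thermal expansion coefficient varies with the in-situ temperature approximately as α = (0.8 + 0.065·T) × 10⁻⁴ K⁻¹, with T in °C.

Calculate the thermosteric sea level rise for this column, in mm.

220 mm

Layer 1: α = (0.8 + 0.065×21)×10⁻⁴ = 2.165×10⁻⁴ K⁻¹
Layer 2: α = (0.8 + 0.065×18)×10⁻⁴ = 1.97×10⁻⁴ K⁻¹
Layer 3: α = (0.8 + 0.065×8)×10⁻⁴ = 1.32×10⁻⁴ K⁻¹
Layer 4: α = (0.8 + 0.065×2)×10⁻⁴ = 0.93×10⁻⁴ K⁻¹
Layer 1: 120 × 2.165×10⁻⁴ × 2.1 = 0.054558 m
Layer 2: 1.97×10⁻⁴ × 1.3 × 150 = 0.038415 m
270–710 m: 440 × 1.32×10⁻⁴ × 0.94 = 0.0545952 m
0.55 × 0.93×10⁻⁴ × 1400 = 0.07161 m
Δh = 0.054558 + 0.038415 + 0.0545952 + 0.07161 = 0.2191782 m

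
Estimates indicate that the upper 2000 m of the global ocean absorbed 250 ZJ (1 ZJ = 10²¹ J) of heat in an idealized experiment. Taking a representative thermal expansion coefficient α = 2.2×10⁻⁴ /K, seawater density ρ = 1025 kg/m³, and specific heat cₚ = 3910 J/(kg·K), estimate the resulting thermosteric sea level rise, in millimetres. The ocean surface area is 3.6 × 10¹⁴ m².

38.1 mm of thermosteric rise

Per unit area: Q = 250×10²¹ / (3.6×10¹⁴) ≈ 6.944×10⁸ J/m²
Δh = αQ/(ρcₚ) = 2.2×10⁻⁴ × 6.944×10⁸ / (1025 × 3910) ≈ 0.038118 m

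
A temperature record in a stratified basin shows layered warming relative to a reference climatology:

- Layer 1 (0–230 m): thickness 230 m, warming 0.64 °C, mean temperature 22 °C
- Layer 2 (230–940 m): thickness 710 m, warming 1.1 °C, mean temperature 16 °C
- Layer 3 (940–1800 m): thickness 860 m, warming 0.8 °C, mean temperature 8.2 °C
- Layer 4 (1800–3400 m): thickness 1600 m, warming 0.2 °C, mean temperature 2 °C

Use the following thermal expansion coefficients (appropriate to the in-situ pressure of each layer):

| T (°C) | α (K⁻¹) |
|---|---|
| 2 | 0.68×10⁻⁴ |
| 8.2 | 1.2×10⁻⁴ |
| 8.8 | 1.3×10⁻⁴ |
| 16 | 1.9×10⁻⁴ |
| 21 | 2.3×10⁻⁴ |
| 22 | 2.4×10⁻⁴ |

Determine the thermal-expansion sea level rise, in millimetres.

Layer 1 at 22 °C → α = 2.4×10⁻⁴ K⁻¹
Layer 2 at 16 °C → α = 1.9×10⁻⁴ K⁻¹
Layer 3 at 8.2 °C → α = 1.2×10⁻⁴ K⁻¹
Layer 4 at 2 °C → α = 0.68×10⁻⁴ K⁻¹
0–230 m: 0.64 × 2.4×10⁻⁴ × 230 = 0.035328 m
1.9×10⁻⁴ × 1.1 × 710 = 0.14839 m
Layer 3: 0.8 × 860 × 1.2×10⁻⁴ = 0.08256 m
1800–3400 m: 1600 × 0.68×10⁻⁴ × 0.2 = 0.02176 m
Δh = 0.035328 + 0.14839 + 0.08256 + 0.02176 = 0.288038 m ≈ 288 mm

Δh = 288 mm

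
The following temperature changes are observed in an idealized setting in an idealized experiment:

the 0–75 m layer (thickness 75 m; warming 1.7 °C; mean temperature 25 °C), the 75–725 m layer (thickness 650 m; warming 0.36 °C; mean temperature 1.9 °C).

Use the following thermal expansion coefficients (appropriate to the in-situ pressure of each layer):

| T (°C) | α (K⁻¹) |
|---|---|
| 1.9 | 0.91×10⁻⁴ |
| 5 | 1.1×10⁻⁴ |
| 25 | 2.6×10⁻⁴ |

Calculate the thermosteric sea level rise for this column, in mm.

54.4 mm of thermosteric rise

Layer 1 at 25 °C → α = 2.6×10⁻⁴ K⁻¹
Layer 2 at 1.9 °C → α = 0.91×10⁻⁴ K⁻¹
Layer 1: 1.7 × 2.6×10⁻⁴ × 75 = 0.03315 m
0.36 × 0.91×10⁻⁴ × 650 = 0.021294 m
Δh = 0.03315 + 0.021294 = 0.054444 m ≈ 54.4 mm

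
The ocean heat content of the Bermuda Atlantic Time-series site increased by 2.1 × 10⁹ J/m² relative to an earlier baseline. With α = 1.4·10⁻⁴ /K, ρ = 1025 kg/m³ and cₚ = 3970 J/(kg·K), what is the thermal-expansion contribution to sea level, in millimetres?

Δh = αQ/(ρcₚ) = 1.4×10⁻⁴ × 2.1×10⁹ / (1025 × 3970) ≈ 0.072249 m

72.2 mm of thermosteric rise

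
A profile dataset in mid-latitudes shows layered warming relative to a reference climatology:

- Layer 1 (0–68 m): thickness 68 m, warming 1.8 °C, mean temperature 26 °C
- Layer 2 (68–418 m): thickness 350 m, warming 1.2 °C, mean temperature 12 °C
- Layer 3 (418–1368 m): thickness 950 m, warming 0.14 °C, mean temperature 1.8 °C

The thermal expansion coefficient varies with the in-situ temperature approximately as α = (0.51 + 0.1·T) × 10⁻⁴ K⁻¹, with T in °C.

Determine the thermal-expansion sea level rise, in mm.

Layer 1: α = (0.51 + 0.1×26)×10⁻⁴ = 3.11×10⁻⁴ K⁻¹
Layer 2: α = (0.51 + 0.1×12)×10⁻⁴ = 1.71×10⁻⁴ K⁻¹
Layer 3: α = (0.51 + 0.1×1.8)×10⁻⁴ = 0.69×10⁻⁴ K⁻¹
0–68 m: 1.8 × 3.11×10⁻⁴ × 68 = 0.0380664 m
Layer 2: 1.2 × 350 × 1.71×10⁻⁴ = 0.07182 m
418–1368 m: 0.69×10⁻⁴ × 950 × 0.14 = 0.009177 m
Δh = 0.0380664 + 0.07182 + 0.009177 = 0.1190634 m

Δh ≈ 120 mm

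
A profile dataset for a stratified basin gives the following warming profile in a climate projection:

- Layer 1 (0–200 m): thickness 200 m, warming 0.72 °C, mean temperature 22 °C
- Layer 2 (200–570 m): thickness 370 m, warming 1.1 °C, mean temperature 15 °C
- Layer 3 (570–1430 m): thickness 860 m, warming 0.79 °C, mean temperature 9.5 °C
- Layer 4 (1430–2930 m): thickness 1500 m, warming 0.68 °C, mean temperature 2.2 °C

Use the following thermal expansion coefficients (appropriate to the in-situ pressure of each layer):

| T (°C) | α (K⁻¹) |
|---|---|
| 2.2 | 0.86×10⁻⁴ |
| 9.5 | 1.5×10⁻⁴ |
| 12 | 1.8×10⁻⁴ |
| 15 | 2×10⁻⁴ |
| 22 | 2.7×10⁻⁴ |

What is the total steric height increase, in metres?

Δh = 0.310 m

Layer 1 at 22 °C → α = 2.7×10⁻⁴ K⁻¹
Layer 2 at 15 °C → α = 2×10⁻⁴ K⁻¹
Layer 3 at 9.5 °C → α = 1.5×10⁻⁴ K⁻¹
Layer 4 at 2.2 °C → α = 0.86×10⁻⁴ K⁻¹
0–200 m: 2.7×10⁻⁴ × 200 × 0.72 = 0.03888 m
370 × 1.1 × 2×10⁻⁴ = 0.08140 m
570–1430 m: 0.79 × 860 × 1.5×10⁻⁴ = 0.10191 m
Layer 4: 1500 × 0.68 × 0.86×10⁻⁴ = 0.08772 m
Δh = 0.03888 + 0.08140 + 0.10191 + 0.08772 = 0.30991 m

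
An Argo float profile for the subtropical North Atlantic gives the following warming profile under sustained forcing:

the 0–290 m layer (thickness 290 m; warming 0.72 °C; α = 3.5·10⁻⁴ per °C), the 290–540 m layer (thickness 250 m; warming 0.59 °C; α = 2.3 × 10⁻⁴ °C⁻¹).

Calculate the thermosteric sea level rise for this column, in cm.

Δh ≈ 11 cm

Layer 1: 0.72 × 290 × 3.5×10⁻⁴ = 0.07308 m
Layer 2: 0.59 × 250 × 2.3×10⁻⁴ = 0.033925 m
Δh = 0.07308 + 0.033925 = 0.107005 m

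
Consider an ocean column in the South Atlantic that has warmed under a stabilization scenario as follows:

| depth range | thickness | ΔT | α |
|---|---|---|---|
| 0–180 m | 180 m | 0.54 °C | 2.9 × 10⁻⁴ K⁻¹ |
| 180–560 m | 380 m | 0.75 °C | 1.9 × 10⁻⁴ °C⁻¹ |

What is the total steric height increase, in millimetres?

82.3 mm

Layer 1: 0.54 × 2.9×10⁻⁴ × 180 = 0.028188 m
1.9×10⁻⁴ × 380 × 0.75 = 0.05415 m
Δh = 0.028188 + 0.05415 = 0.082338 m ≈ 82.3 mm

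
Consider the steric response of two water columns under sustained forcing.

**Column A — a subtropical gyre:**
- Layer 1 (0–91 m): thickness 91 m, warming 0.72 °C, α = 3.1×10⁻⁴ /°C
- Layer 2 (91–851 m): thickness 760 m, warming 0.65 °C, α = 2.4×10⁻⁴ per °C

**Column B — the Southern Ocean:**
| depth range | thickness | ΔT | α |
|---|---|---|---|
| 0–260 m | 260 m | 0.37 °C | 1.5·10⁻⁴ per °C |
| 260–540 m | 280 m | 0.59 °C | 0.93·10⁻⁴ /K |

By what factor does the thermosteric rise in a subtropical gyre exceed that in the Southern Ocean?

a factor of 4.7

A 0.72 × 91 × 3.1×10⁻⁴ = 0.0203112 m
A 91–851 m: 760 × 0.65 × 2.4×10⁻⁴ = 0.11856 m
A total: 0.1388712 m
B 0–260 m: 0.37 × 1.5×10⁻⁴ × 260 = 0.01443 m
B Layer 2: 280 × 0.59 × 0.93×10⁻⁴ = 0.0153636 m
B total: 0.0297936 m
Ratio: 0.1388712 / 0.0297936 ≈ 4.661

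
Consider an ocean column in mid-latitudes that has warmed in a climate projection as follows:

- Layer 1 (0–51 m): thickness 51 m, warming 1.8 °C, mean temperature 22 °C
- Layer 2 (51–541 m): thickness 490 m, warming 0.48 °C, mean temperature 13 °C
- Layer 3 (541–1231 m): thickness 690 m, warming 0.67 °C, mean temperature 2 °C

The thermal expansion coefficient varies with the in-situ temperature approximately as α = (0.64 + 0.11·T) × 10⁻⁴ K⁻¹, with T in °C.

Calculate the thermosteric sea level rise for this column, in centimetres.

Layer 1: α = (0.64 + 0.11×22)×10⁻⁴ = 3.06×10⁻⁴ K⁻¹
Layer 2: α = (0.64 + 0.11×13)×10⁻⁴ = 2.07×10⁻⁴ K⁻¹
Layer 3: α = (0.64 + 0.11×2)×10⁻⁴ = 0.86×10⁻⁴ K⁻¹
Layer 1: 1.8 × 3.06×10⁻⁴ × 51 = 0.0280908 m
2.07×10⁻⁴ × 490 × 0.48 = 0.0486864 m
541–1231 m: 690 × 0.67 × 0.86×10⁻⁴ = 0.0397578 m
Δh = 0.0280908 + 0.0486864 + 0.0397578 = 0.116535 m

Δh = 11.7 cm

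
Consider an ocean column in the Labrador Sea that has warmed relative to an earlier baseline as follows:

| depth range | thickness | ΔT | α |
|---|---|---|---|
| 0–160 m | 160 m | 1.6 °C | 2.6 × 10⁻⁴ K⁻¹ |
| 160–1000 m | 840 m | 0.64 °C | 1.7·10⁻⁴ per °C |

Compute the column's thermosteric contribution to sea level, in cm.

Layer 1: 1.6 × 2.6×10⁻⁴ × 160 = 0.06656 m
Layer 2: 840 × 1.7×10⁻⁴ × 0.64 = 0.091392 m
Δh = 0.06656 + 0.091392 = 0.157952 m

15.8 cm of thermosteric rise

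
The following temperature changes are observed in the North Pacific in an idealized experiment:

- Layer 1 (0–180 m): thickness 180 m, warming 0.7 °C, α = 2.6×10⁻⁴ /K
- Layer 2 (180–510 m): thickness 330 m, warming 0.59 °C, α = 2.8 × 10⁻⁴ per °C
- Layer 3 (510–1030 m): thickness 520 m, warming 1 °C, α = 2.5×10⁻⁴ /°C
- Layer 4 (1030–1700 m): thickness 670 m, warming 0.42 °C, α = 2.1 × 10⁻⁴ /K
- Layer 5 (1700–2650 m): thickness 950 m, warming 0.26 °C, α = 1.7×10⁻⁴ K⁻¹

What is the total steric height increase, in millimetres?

320 mm of thermosteric rise

2.6×10⁻⁴ × 0.7 × 180 = 0.03276 m
180–510 m: 0.59 × 2.8×10⁻⁴ × 330 = 0.054516 m
510–1030 m: 520 × 1 × 2.5×10⁻⁴ = 0.13000 m
670 × 0.42 × 2.1×10⁻⁴ = 0.059094 m
1700–2650 m: 0.26 × 1.7×10⁻⁴ × 950 = 0.04199 m
Δh = 0.03276 + 0.054516 + 0.13000 + 0.059094 + 0.04199 = 0.31836 m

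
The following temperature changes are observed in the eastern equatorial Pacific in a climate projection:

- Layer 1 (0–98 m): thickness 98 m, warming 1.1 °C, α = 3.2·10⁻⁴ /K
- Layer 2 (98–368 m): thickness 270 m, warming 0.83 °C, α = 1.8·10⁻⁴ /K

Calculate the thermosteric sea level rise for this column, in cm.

Δh ≈ 7.48 cm

1.1 × 98 × 3.2×10⁻⁴ = 0.034496 m
Layer 2: 270 × 1.8×10⁻⁴ × 0.83 = 0.040338 m
Δh = 0.034496 + 0.040338 = 0.074834 m ≈ 7.48 cm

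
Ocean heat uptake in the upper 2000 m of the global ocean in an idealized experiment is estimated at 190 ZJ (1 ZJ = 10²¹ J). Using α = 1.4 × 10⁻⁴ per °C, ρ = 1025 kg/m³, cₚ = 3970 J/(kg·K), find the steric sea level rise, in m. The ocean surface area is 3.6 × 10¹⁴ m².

Per unit area: Q = 190×10²¹ / (3.6×10¹⁴) ≈ 5.278×10⁸ J/m²
Δh = αQ/(ρcₚ) = 1.4×10⁻⁴ × 5.278×10⁸ / (1025 × 3970) ≈ 0.018159 m

0.0182 m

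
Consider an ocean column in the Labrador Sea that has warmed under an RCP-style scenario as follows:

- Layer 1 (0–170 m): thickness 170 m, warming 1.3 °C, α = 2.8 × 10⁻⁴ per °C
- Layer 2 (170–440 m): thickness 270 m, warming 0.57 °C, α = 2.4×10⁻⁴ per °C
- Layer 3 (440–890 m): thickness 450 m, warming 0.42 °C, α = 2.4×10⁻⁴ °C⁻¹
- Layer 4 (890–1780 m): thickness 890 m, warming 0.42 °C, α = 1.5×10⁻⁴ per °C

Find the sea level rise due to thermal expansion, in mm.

Layer 1: 2.8×10⁻⁴ × 1.3 × 170 = 0.06188 m
170–440 m: 270 × 2.4×10⁻⁴ × 0.57 = 0.036936 m
440–890 m: 2.4×10⁻⁴ × 0.42 × 450 = 0.04536 m
0.42 × 890 × 1.5×10⁻⁴ = 0.05607 m
Δh = 0.06188 + 0.036936 + 0.04536 + 0.05607 = 0.200246 m

200 mm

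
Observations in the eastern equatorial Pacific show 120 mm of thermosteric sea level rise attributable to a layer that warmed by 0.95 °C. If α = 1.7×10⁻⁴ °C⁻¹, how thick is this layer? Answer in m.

about 743 m

H = Δh/(αΔT) = 0.12 / (1.7×10⁻⁴ × 0.95) ≈ 743.0 m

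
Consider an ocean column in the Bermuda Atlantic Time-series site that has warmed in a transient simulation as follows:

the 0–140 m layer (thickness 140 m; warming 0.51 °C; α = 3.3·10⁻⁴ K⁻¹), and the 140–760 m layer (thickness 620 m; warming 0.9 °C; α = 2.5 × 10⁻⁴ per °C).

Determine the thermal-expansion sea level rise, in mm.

Δh = 163 mm

140 × 3.3×10⁻⁴ × 0.51 = 0.023562 m
Layer 2: 2.5×10⁻⁴ × 620 × 0.9 = 0.13950 m
Δh = 0.023562 + 0.13950 = 0.163062 m ≈ 163 mm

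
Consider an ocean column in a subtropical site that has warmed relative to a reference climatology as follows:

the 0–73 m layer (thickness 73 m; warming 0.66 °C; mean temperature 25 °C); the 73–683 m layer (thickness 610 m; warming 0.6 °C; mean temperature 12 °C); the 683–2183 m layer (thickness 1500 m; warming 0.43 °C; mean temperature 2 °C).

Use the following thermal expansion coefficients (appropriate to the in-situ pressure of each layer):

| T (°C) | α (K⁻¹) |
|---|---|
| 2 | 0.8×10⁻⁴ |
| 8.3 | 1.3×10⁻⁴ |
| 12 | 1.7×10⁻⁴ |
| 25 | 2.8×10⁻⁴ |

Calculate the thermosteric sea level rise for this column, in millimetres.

Layer 1 at 25 °C → α = 2.8×10⁻⁴ K⁻¹
Layer 2 at 12 °C → α = 1.7×10⁻⁴ K⁻¹
Layer 3 at 2 °C → α = 0.8×10⁻⁴ K⁻¹
Layer 1: 0.66 × 73 × 2.8×10⁻⁴ = 0.0134904 m
73–683 m: 610 × 1.7×10⁻⁴ × 0.6 = 0.06222 m
683–2183 m: 0.43 × 1500 × 0.8×10⁻⁴ = 0.05160 m
Δh = 0.0134904 + 0.06222 + 0.05160 = 0.1273104 m ≈ 127 mm

Δh = 127 mm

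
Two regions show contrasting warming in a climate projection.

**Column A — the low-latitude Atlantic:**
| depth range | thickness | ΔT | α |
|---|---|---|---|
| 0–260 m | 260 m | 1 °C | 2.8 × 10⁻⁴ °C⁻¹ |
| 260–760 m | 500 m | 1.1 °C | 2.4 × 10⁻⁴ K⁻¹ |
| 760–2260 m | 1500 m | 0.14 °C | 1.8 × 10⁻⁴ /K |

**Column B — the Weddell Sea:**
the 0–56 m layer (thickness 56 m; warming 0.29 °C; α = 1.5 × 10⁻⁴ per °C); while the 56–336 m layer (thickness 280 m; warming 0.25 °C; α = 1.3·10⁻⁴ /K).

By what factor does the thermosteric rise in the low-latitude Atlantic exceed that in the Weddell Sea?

A 1 × 2.8×10⁻⁴ × 260 = 0.07280 m
A Layer 2: 1.1 × 500 × 2.4×10⁻⁴ = 0.13200 m
A 760–2260 m: 1.8×10⁻⁴ × 0.14 × 1500 = 0.03780 m
A total: 0.24260 m
B Layer 1: 0.29 × 1.5×10⁻⁴ × 56 = 0.002436 m
B 56–336 m: 280 × 1.3×10⁻⁴ × 0.25 = 0.00910 m
B total: 0.011536 m
Ratio: 0.24260 / 0.011536 ≈ 21.03

a factor of 21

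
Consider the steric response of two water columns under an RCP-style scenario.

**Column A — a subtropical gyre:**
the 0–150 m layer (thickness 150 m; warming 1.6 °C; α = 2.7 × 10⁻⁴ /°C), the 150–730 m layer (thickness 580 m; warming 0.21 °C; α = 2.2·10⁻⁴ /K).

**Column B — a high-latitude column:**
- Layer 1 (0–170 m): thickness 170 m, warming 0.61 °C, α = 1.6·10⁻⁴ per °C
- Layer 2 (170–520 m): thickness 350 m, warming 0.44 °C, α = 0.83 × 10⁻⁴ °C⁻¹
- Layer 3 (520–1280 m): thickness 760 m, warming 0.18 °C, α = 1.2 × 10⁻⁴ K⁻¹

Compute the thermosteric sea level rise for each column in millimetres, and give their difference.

A: 91.6 mm; B: 45.8 mm; difference 45.8 mm

A Layer 1: 150 × 2.7×10⁻⁴ × 1.6 = 0.06480 m
A 580 × 2.2×10⁻⁴ × 0.21 = 0.026796 m
A total: 0.091596 m
B 0–170 m: 1.6×10⁻⁴ × 0.61 × 170 = 0.016592 m
B 0.44 × 350 × 0.83×10⁻⁴ = 0.012782 m
B 520–1280 m: 1.2×10⁻⁴ × 760 × 0.18 = 0.016416 m
B total: 0.04579 m
Difference: 0.091596 − 0.04579 = 0.045806 m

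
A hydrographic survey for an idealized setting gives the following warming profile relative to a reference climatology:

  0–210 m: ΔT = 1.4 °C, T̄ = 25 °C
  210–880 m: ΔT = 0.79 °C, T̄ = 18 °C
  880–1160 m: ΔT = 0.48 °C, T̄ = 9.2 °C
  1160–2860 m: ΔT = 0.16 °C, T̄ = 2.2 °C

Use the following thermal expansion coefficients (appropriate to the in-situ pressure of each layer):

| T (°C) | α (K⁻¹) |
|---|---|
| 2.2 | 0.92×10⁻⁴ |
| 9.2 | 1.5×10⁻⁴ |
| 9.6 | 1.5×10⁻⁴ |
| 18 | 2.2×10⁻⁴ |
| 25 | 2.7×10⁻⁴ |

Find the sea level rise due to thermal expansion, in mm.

Layer 1 at 25 °C → α = 2.7×10⁻⁴ K⁻¹
Layer 2 at 18 °C → α = 2.2×10⁻⁴ K⁻¹
Layer 3 at 9.2 °C → α = 1.5×10⁻⁴ K⁻¹
Layer 4 at 2.2 °C → α = 0.92×10⁻⁴ K⁻¹
0–210 m: 2.7×10⁻⁴ × 210 × 1.4 = 0.07938 m
210–880 m: 2.2×10⁻⁴ × 670 × 0.79 = 0.116446 m
280 × 1.5×10⁻⁴ × 0.48 = 0.02016 m
0.92×10⁻⁴ × 0.16 × 1700 = 0.025024 m
Δh = 0.07938 + 0.116446 + 0.02016 + 0.025024 = 0.24101 m

241 mm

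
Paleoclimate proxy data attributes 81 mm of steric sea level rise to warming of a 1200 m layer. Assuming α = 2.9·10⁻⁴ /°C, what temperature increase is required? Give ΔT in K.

0.23 K

ΔT = Δh/(αH) = 0.081 / (2.9×10⁻⁴ × 1200) ≈ 0.2328 K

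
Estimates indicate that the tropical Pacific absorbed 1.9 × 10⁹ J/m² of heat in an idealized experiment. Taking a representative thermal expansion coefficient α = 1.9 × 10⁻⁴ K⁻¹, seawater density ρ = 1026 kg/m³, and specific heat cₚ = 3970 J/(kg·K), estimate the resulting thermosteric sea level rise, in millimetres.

88.6 mm

Δh = αQ/(ρcₚ) = 1.9×10⁻⁴ × 1.9×10⁹ / (1026 × 3970) ≈ 0.088628 m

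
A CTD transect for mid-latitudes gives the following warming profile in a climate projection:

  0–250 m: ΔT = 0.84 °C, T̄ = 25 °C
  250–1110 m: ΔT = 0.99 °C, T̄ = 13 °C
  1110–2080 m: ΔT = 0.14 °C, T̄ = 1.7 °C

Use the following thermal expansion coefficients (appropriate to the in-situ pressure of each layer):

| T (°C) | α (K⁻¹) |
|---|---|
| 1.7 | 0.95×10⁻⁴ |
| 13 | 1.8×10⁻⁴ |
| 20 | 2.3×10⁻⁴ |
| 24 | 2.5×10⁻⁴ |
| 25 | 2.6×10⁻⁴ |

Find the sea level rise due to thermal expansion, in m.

Layer 1 at 25 °C → α = 2.6×10⁻⁴ K⁻¹
Layer 2 at 13 °C → α = 1.8×10⁻⁴ K⁻¹
Layer 3 at 1.7 °C → α = 0.95×10⁻⁴ K⁻¹
0–250 m: 0.84 × 250 × 2.6×10⁻⁴ = 0.05460 m
Layer 2: 0.99 × 1.8×10⁻⁴ × 860 = 0.153252 m
0.95×10⁻⁴ × 970 × 0.14 = 0.012901 m
Δh = 0.05460 + 0.153252 + 0.012901 = 0.220753 m ≈ 0.22 m

0.22 m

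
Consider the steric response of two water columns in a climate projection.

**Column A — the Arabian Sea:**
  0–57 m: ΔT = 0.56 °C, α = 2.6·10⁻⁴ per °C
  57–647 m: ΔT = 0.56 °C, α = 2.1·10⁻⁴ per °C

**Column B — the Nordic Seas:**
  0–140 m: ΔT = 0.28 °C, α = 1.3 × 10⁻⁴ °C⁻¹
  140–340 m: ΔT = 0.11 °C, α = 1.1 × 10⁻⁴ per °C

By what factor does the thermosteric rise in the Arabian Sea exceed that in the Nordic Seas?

≈ 10.3×

A Layer 1: 0.56 × 2.6×10⁻⁴ × 57 = 0.0082992 m
A 57–647 m: 2.1×10⁻⁴ × 590 × 0.56 = 0.069384 m
A total: 0.0776832 m
B Layer 1: 0.28 × 1.3×10⁻⁴ × 140 = 0.005096 m
B 1.1×10⁻⁴ × 200 × 0.11 = 0.00242 m
B total: 0.007516 m
Ratio: 0.0776832 / 0.007516 ≈ 10.34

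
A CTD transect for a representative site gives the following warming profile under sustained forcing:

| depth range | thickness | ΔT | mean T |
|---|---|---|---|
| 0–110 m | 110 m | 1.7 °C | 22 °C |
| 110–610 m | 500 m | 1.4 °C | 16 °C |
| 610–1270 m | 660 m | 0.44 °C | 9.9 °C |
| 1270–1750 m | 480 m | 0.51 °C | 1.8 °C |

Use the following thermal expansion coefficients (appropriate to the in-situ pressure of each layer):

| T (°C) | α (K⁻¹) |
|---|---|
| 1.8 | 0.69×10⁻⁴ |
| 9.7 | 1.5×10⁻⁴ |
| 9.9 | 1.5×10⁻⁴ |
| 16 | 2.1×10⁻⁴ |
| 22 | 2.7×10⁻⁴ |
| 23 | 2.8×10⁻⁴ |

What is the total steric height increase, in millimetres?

Layer 1 at 22 °C → α = 2.7×10⁻⁴ K⁻¹
Layer 2 at 16 °C → α = 2.1×10⁻⁴ K⁻¹
Layer 3 at 9.9 °C → α = 1.5×10⁻⁴ K⁻¹
Layer 4 at 1.8 °C → α = 0.69×10⁻⁴ K⁻¹
2.7×10⁻⁴ × 110 × 1.7 = 0.05049 m
110–610 m: 500 × 2.1×10⁻⁴ × 1.4 = 0.14700 m
Layer 3: 660 × 1.5×10⁻⁴ × 0.44 = 0.04356 m
Layer 4: 0.69×10⁻⁴ × 480 × 0.51 = 0.0168912 m
Δh = 0.05049 + 0.14700 + 0.04356 + 0.0168912 = 0.2579412 m ≈ 258 mm

about 258 mm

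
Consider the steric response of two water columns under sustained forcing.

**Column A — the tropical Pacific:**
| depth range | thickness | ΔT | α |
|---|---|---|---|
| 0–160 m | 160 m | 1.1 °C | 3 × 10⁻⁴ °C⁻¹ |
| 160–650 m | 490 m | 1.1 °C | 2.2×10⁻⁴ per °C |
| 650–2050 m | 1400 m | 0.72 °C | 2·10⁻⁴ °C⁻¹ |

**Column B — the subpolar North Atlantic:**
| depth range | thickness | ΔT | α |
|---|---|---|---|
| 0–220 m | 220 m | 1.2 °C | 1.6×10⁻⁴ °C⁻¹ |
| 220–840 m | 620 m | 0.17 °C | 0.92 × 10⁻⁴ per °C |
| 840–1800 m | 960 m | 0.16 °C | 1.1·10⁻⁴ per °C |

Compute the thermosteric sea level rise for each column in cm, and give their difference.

A 0–160 m: 3×10⁻⁴ × 1.1 × 160 = 0.05280 m
A 490 × 2.2×10⁻⁴ × 1.1 = 0.11858 m
A 650–2050 m: 1400 × 0.72 × 2×10⁻⁴ = 0.20160 m
A total: 0.37298 m
B 1.6×10⁻⁴ × 220 × 1.2 = 0.04224 m
B 220–840 m: 0.17 × 0.92×10⁻⁴ × 620 = 0.0096968 m
B 960 × 1.1×10⁻⁴ × 0.16 = 0.016896 m
B total: 0.0688328 m
Difference: 0.37298 − 0.0688328 = 0.3041472 m

A: 37 cm; B: 6.9 cm; difference 30 cm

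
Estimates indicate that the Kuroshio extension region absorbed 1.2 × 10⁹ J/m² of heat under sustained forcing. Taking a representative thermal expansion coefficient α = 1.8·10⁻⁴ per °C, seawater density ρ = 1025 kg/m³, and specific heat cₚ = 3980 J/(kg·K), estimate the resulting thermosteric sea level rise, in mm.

52.9 mm of thermosteric rise

Δh = αQ/(ρcₚ) = 1.8×10⁻⁴ × 1.2×10⁹ / (1025 × 3980) ≈ 0.052948 m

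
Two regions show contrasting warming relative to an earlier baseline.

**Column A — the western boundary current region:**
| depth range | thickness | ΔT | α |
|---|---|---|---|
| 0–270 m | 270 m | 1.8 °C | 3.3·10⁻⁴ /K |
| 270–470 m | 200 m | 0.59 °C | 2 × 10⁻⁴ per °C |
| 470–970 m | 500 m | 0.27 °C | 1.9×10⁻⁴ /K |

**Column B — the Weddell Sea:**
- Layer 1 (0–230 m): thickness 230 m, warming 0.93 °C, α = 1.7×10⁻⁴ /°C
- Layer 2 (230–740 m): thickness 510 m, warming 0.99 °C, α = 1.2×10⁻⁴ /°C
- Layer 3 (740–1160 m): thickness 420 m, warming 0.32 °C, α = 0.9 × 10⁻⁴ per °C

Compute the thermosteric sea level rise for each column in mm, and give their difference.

A Layer 1: 270 × 1.8 × 3.3×10⁻⁴ = 0.16038 m
A Layer 2: 2×10⁻⁴ × 200 × 0.59 = 0.02360 m
A Layer 3: 0.27 × 500 × 1.9×10⁻⁴ = 0.02565 m
A total: 0.20963 m
B 1.7×10⁻⁴ × 0.93 × 230 = 0.036363 m
B 0.99 × 1.2×10⁻⁴ × 510 = 0.060588 m
B 740–1160 m: 0.9×10⁻⁴ × 0.32 × 420 = 0.012096 m
B total: 0.109047 m
Difference: 0.20963 − 0.109047 = 0.100583 m

Δh_A ≈ 210 mm, Δh_B ≈ 110 mm; difference ≈ 100 mm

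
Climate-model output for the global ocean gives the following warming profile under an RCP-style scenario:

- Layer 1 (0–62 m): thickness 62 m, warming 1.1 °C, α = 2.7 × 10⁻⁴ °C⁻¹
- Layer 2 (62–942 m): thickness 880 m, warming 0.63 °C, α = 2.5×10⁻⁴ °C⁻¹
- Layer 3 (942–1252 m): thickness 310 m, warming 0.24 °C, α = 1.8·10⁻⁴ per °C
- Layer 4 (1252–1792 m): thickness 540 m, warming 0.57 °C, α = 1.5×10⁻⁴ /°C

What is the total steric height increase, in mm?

Δh = 217 mm

2.7×10⁻⁴ × 62 × 1.1 = 0.018414 m
Layer 2: 2.5×10⁻⁴ × 880 × 0.63 = 0.13860 m
0.24 × 310 × 1.8×10⁻⁴ = 0.013392 m
1252–1792 m: 540 × 0.57 × 1.5×10⁻⁴ = 0.04617 m
Δh = 0.018414 + 0.13860 + 0.013392 + 0.04617 = 0.216576 m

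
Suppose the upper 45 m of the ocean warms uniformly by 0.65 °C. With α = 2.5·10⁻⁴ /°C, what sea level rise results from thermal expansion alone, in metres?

about 0.00731 m

Δh = αΔT·H = 2.5×10⁻⁴ × 0.65 × 45 = 0.0073125 m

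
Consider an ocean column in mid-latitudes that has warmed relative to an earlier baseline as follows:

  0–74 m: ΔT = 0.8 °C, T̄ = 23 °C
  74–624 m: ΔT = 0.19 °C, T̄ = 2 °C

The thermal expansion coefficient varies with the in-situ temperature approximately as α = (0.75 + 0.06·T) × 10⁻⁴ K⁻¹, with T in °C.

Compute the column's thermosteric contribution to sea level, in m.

Layer 1: α = (0.75 + 0.06×23)×10⁻⁴ = 2.13×10⁻⁴ K⁻¹
Layer 2: α = (0.75 + 0.06×2)×10⁻⁴ = 0.87×10⁻⁴ K⁻¹
Layer 1: 2.13×10⁻⁴ × 0.8 × 74 = 0.0126096 m
0.19 × 0.87×10⁻⁴ × 550 = 0.0090915 m
Δh = 0.0126096 + 0.0090915 = 0.0217011 m

Δh = 0.0217 m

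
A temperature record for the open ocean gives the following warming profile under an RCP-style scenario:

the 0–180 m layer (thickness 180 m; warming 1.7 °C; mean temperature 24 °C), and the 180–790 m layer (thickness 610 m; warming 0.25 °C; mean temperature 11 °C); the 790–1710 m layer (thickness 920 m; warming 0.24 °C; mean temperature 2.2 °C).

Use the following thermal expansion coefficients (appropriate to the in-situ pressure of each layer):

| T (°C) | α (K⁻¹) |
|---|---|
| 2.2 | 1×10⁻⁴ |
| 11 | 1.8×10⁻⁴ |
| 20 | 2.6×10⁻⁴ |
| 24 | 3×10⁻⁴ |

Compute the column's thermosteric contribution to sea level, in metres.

Layer 1 at 24 °C → α = 3×10⁻⁴ K⁻¹
Layer 2 at 11 °C → α = 1.8×10⁻⁴ K⁻¹
Layer 3 at 2.2 °C → α = 1×10⁻⁴ K⁻¹
0–180 m: 1.7 × 3×10⁻⁴ × 180 = 0.09180 m
180–790 m: 1.8×10⁻⁴ × 610 × 0.25 = 0.02745 m
790–1710 m: 920 × 0.24 × 1×10⁻⁴ = 0.02208 m
Δh = 0.09180 + 0.02745 + 0.02208 = 0.14133 m

Δh ≈ 0.141 m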